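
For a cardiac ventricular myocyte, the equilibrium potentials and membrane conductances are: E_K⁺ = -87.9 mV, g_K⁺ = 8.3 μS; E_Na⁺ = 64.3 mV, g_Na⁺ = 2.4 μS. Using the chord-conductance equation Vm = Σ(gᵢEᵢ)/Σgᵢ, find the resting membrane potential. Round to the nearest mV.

-54 mV

Σ gᵢEᵢ = 8.3·(-87.9) + 2.4·(64.3) = -575.25
Σ gᵢ = 8.3 + 2.4 = 10.7
Vm = -575.25 / 10.7 = -53.76 mV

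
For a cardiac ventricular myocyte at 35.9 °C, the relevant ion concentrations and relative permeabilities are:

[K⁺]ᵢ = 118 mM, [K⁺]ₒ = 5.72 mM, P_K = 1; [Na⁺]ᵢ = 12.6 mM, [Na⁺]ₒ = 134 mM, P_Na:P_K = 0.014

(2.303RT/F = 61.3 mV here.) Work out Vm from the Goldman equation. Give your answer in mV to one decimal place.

-73.1 mV

Vm = 61.3 · log₁₀[(Σ P·[cation]ₒ + Σ P·[anion]ᵢ) / (Σ P·[cation]ᵢ + Σ P·[anion]ₒ)]
Numerator = 1×5.72 + 0.014×134 = 7.596
Denominator = 1×118 + 0.014×12.6 = 118.2
Vm = 61.3 · log₁₀(0.064277) = 61.3 × (-1.1919) = -73.07 mV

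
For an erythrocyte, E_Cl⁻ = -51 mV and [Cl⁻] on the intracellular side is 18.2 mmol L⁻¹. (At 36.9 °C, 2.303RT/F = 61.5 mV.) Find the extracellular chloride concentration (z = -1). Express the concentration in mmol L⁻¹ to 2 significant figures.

Nernst: E = (61.5/-1) · log₁₀([out]/[in]), so log₁₀([out]/[in]) = -51.0 × -1 / 61.5 = 0.8293.
[out]/[in] = 10^(0.8293) = 6.749.
[out] = 6.749 × 18.2 = 122.8 mmol L⁻¹.

120 mmol L⁻¹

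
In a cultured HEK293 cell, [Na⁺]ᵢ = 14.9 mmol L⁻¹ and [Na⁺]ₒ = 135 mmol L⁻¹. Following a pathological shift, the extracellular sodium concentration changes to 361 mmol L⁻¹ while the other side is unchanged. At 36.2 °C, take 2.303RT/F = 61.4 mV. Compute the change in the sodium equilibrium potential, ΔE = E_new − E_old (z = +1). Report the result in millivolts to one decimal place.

E_old = (61.4/1)·log₁₀(135/14.9) = 58.77 mV
E_new = (61.4/1)·log₁₀(361/14.9) = 85.00 mV
ΔE = 85.00 − (58.77) = 26.23 mV

26.2 mV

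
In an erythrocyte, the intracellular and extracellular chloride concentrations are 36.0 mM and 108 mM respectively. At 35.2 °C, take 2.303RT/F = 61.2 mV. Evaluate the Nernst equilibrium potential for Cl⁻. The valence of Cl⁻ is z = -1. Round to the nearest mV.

E = (61.2/z) · log₁₀([Cl⁻]_out/[Cl⁻]_in) with z = -1.
For an anion, dividing by z = -1 reverses the sign.
= (61.2/-1) · log₁₀(108/36.0) = -61.20 · log₁₀(3)
= -61.20 · (0.4771) = -29.20 mV

-29 mV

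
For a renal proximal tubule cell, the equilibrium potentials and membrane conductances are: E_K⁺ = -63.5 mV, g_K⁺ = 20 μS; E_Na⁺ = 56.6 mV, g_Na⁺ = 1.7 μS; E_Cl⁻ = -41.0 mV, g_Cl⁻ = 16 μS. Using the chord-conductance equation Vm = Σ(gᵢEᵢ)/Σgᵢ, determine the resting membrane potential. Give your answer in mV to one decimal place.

-48.5 mV

Σ gᵢEᵢ = 20·(-63.5) + 1.7·(56.6) + 16·(-41.0) = -1829.78
Σ gᵢ = 20 + 1.7 + 16 = 37.7
Vm = -1829.78 / 37.7 = -48.54 mV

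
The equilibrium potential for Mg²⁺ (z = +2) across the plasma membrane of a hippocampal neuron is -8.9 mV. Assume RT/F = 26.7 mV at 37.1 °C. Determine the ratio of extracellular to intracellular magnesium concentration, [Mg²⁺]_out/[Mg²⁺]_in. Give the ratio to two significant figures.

0.51

ln([out]/[in]) = E·z/(26.7) = -8.9 × 2 / 26.7 = -0.6667
[out]/[in] = e^(-0.6667) = 0.5134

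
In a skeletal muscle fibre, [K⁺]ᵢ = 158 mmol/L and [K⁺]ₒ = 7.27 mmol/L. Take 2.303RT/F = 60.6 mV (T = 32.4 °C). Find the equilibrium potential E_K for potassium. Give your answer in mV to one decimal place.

-81.0 mV

E = (60.6/z) · log₁₀([K⁺]_out/[K⁺]_in) with z = +1.
= (60.6/1) · log₁₀(7.27/158) = 60.60 · log₁₀(0.04601)
= 60.60 · (-1.3371) = -81.03 mV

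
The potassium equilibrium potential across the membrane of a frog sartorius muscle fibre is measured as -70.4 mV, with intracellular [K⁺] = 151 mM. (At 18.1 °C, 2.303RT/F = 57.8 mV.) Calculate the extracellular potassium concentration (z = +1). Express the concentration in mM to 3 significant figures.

Nernst: E = (57.8/1) · log₁₀([out]/[in]), so log₁₀([out]/[in]) = -70.4 × 1 / 57.8 = -1.2180.
[out]/[in] = 10^(-1.2180) = 0.06054.
[out] = 0.06054 × 151 = 9.141 mM.

9.14 mM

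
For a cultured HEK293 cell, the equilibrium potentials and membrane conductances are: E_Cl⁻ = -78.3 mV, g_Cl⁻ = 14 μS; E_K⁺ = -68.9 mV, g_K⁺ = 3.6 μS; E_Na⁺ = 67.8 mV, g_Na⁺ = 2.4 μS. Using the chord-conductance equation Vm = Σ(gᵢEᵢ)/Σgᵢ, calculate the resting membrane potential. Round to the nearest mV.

-59 mV

Σ gᵢEᵢ = 14·(-78.3) + 3.6·(-68.9) + 2.4·(67.8) = -1181.52
Σ gᵢ = 14 + 3.6 + 2.4 = 20
Vm = -1181.52 / 20 = -59.08 mV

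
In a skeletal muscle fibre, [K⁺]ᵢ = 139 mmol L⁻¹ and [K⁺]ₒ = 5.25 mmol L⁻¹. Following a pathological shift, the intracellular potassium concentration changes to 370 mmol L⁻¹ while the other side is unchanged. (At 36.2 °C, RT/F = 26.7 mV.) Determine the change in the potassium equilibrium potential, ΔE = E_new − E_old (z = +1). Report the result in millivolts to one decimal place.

E_old = (26.7/1)·ln(5.25/139) = -87.48 mV
E_new = (26.7/1)·ln(5.25/370) = -113.62 mV
ΔE = -113.62 − (-87.48) = -26.14 mV

-26.1 mV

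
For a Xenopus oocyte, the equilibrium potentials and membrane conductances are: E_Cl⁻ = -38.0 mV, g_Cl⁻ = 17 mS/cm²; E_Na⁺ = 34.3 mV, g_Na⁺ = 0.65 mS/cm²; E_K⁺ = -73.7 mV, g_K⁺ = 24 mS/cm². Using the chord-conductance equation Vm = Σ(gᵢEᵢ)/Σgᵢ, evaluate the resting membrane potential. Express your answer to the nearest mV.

-57 mV

Σ gᵢEᵢ = 17·(-38.0) + 0.65·(34.3) + 24·(-73.7) = -2392.51
Σ gᵢ = 17 + 0.65 + 24 = 41.65
Vm = -2392.51 / 41.65 = -57.44 mV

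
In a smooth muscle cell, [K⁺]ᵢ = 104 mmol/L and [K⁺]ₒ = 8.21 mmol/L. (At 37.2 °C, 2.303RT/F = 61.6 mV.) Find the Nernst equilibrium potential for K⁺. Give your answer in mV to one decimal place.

E = (61.6/z) · log₁₀([K⁺]_out/[K⁺]_in) with z = +1.
= (61.6/1) · log₁₀(8.21/104) = 61.60 · log₁₀(0.07894)
= 61.60 · (-1.1027) = -67.93 mV

-67.9 mV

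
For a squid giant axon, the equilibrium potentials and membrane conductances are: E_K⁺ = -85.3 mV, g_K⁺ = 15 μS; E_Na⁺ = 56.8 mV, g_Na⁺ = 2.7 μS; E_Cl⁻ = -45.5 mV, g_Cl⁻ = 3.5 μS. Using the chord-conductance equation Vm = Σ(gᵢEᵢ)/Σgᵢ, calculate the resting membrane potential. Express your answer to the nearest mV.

-61 mV

Σ gᵢEᵢ = 15·(-85.3) + 2.7·(56.8) + 3.5·(-45.5) = -1285.39
Σ gᵢ = 15 + 2.7 + 3.5 = 21.2
Vm = -1285.39 / 21.2 = -60.63 mV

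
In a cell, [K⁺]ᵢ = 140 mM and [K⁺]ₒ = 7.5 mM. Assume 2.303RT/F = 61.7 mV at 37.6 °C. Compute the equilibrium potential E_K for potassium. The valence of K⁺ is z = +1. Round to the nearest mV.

E = (61.7/z) · log₁₀([K⁺]_out/[K⁺]_in) with z = +1.
= (61.7/1) · log₁₀(7.5/140) = 61.70 · log₁₀(0.05357)
= 61.70 · (-1.2711) = -78.42 mV

-78 mV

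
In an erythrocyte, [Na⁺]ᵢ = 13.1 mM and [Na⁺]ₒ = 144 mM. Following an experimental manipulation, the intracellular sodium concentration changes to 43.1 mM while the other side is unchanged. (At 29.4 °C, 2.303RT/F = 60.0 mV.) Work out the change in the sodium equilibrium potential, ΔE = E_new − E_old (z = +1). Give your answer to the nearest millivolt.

-31 mV

E_old = (60.0/1)·log₁₀(144/13.1) = 62.47 mV
E_new = (60.0/1)·log₁₀(144/43.1) = 31.43 mV
ΔE = 31.43 − (62.47) = -31.03 mV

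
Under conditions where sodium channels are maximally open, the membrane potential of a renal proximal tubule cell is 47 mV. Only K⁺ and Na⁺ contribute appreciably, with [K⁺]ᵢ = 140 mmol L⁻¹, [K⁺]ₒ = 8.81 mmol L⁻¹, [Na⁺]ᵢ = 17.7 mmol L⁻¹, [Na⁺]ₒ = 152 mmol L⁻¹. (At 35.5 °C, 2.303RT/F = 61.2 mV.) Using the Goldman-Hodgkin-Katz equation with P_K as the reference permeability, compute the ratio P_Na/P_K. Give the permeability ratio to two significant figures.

17

Let α = P_Na/P_K. GHK: Vm = 61.2·log₁₀[(Kₒ + α·Naₒ)/(Kᵢ + α·Naᵢ)].
10^(Vm/61.2) = 10^(47.0/61.2) = 5.861
So 5.861·(Kᵢ + α·Naᵢ) = Kₒ + α·Naₒ → α = (5.861·140.0 − 8.81) / (152.0 − 5.861·17.7)
α = (820.5 − 8.81) / (152.0 − 103.7) = 811.7/48.26 = 16.82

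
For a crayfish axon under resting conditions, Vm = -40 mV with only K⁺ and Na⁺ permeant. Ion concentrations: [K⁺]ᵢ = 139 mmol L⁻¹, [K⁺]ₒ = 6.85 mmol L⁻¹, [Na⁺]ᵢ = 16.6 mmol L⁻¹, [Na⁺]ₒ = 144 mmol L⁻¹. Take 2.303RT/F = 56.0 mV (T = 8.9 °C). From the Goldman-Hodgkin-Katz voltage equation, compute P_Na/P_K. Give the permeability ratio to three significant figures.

Let α = P_Na/P_K. GHK: Vm = 56.0·log₁₀[(Kₒ + α·Naₒ)/(Kᵢ + α·Naᵢ)].
10^(Vm/56.0) = 10^(-40.0/56.0) = 0.19307
So 0.19307·(Kᵢ + α·Naᵢ) = Kₒ + α·Naₒ → α = (0.19307·139.0 − 6.85) / (144.0 − 0.19307·16.6)
α = (26.84 − 6.85) / (144.0 − 3.205) = 19.99/140.8 = 0.142

0.142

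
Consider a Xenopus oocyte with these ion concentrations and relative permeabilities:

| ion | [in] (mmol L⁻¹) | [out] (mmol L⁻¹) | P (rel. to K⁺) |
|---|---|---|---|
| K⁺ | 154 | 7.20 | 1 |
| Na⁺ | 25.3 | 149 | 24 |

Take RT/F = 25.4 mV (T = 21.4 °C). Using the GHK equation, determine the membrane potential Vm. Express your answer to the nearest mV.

Vm = 25.4 · ln[(Σ P·[cation]ₒ + Σ P·[anion]ᵢ) / (Σ P·[cation]ᵢ + Σ P·[anion]ₒ)]
Numerator = 1×7.20 + 24×149 = 3583
Denominator = 1×154 + 24×25.3 = 761.2
Vm = 25.4 · ln(4.7073) = 25.4 × (1.5491) = 39.35 mV

39 mV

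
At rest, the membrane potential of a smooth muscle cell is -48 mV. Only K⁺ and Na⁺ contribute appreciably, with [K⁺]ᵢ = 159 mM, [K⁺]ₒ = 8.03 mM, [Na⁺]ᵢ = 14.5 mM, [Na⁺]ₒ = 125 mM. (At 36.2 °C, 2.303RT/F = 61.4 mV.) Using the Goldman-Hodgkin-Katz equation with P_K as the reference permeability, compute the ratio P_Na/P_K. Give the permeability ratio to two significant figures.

0.15

Let α = P_Na/P_K. GHK: Vm = 61.4·log₁₀[(Kₒ + α·Naₒ)/(Kᵢ + α·Naᵢ)].
10^(Vm/61.4) = 10^(-48.0/61.4) = 0.16529
So 0.16529·(Kᵢ + α·Naᵢ) = Kₒ + α·Naₒ → α = (0.16529·159.0 − 8.03) / (125.0 − 0.16529·14.5)
α = (26.28 − 8.03) / (125.0 − 2.397) = 18.25/122.6 = 0.1489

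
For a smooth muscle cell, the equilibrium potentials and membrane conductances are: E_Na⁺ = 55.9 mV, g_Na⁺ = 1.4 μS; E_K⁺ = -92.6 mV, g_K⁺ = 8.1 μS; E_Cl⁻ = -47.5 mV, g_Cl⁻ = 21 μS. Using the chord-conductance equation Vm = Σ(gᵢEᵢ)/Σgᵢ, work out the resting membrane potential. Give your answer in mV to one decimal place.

Σ gᵢEᵢ = 1.4·(55.9) + 8.1·(-92.6) + 21·(-47.5) = -1669.30
Σ gᵢ = 1.4 + 8.1 + 21 = 30.5
Vm = -1669.30 / 30.5 = -54.73 mV

-54.7 mV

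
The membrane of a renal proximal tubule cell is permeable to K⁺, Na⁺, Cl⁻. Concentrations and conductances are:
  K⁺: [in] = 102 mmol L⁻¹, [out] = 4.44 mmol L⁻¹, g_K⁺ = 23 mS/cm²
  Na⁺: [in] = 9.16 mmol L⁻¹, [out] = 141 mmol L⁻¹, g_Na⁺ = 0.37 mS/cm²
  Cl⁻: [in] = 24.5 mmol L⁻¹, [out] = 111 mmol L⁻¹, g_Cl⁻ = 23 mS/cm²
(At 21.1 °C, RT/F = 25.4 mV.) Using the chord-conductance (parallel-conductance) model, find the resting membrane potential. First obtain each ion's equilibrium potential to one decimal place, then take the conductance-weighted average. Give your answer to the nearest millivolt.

E_K⁺ = (25.4/1)·ln(4.44/102) = -79.6 mV
E_Na⁺ = (25.4/1)·ln(141/9.16) = 69.4 mV
E_Cl⁻ = (25.4/-1)·ln(111/24.5) = -38.4 mV
Vm = (Σ gᵢEᵢ)/(Σ gᵢ) = (23·-79.6 + 0.37·69.4 + 23·-38.4) / (23 + 0.37 + 23)
= -2688.32 / 46.37 = -57.98 mV

-58 mV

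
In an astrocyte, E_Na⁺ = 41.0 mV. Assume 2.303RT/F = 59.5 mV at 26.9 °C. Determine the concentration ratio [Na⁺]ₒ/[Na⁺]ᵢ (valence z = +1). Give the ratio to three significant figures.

4.89

log₁₀([out]/[in]) = E·z/(59.5) = 41.0 × 1 / 59.5 = 0.6891
[out]/[in] = 10^(0.6891) = 4.887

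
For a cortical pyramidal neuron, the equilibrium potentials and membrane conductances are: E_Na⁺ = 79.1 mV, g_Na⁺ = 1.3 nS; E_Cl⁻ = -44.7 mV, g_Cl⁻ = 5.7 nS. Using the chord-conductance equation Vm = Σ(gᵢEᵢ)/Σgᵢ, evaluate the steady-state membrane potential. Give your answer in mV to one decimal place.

Σ gᵢEᵢ = 1.3·(79.1) + 5.7·(-44.7) = -151.96
Σ gᵢ = 1.3 + 5.7 = 7
Vm = -151.96 / 7 = -21.71 mV

-21.7 mV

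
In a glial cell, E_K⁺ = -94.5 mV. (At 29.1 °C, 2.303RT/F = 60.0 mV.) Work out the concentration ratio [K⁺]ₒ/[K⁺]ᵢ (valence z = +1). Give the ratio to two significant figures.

log₁₀([out]/[in]) = E·z/(60.0) = -94.5 × 1 / 60.0 = -1.5750
[out]/[in] = 10^(-1.5750) = 0.02661

0.027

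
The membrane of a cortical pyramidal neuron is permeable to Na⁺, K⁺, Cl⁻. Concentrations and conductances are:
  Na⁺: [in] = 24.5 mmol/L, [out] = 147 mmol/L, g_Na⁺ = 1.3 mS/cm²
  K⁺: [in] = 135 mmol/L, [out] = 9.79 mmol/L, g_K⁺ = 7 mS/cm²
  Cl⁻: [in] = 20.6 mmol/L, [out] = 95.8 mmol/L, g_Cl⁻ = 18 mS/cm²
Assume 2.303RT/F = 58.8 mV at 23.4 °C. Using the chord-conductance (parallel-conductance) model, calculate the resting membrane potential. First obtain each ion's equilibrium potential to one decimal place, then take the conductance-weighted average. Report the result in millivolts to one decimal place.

-42.4 mV

E_Na⁺ = (58.8/1)·log₁₀(147/24.5) = 45.8 mV
E_K⁺ = (58.8/1)·log₁₀(9.79/135) = -67.0 mV
E_Cl⁻ = (58.8/-1)·log₁₀(95.8/20.6) = -39.2 mV
Vm = (Σ gᵢEᵢ)/(Σ gᵢ) = (1.3·45.8 + 7·-67.0 + 18·-39.2) / (1.3 + 7 + 18)
= -1115.06 / 26.3 = -42.40 mV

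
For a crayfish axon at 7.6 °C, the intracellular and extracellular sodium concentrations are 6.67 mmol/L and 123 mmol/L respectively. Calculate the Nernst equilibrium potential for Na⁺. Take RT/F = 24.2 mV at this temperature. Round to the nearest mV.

E = (24.2/z) · ln([Na⁺]_out/[Na⁺]_in) with z = +1.
= (24.2/1) · ln(123/6.67) = 24.20 · ln(18.44)
= 24.20 · (2.9146) = 70.53 mV

71 mV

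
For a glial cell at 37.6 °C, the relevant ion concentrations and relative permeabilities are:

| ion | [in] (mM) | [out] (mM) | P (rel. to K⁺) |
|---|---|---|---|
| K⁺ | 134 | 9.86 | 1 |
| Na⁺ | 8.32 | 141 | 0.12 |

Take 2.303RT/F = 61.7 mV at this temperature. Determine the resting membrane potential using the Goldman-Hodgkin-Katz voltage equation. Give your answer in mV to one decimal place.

-43.3 mV

Vm = 61.7 · log₁₀[(Σ P·[cation]ₒ + Σ P·[anion]ᵢ) / (Σ P·[cation]ᵢ + Σ P·[anion]ₒ)]
Numerator = 1×9.86 + 0.12×141 = 26.78
Denominator = 1×134 + 0.12×8.32 = 135
Vm = 61.7 · log₁₀(0.19837) = 61.7 × (-0.7025) = -43.35 mV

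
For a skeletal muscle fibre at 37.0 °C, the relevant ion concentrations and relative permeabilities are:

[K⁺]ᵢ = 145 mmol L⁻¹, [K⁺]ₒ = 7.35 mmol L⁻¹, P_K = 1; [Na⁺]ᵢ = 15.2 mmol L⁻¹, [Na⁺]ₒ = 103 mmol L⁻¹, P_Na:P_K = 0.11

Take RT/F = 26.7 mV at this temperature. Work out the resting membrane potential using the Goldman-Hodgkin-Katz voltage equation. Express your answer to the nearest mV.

Vm = 26.7 · ln[(Σ P·[cation]ₒ + Σ P·[anion]ᵢ) / (Σ P·[cation]ᵢ + Σ P·[anion]ₒ)]
Numerator = 1×7.35 + 0.11×103 = 18.68
Denominator = 1×145 + 0.11×15.2 = 146.7
Vm = 26.7 · ln(0.12736) = 26.7 × (-2.0607) = -55.02 mV

-55 mV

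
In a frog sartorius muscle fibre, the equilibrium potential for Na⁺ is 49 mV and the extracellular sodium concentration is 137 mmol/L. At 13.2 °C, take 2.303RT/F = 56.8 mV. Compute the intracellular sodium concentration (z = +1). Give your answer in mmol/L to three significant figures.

18.8 mmol/L

Nernst: E = (56.8/1) · log₁₀([out]/[in]), so log₁₀([out]/[in]) = 49.0 × 1 / 56.8 = 0.8627.
[out]/[in] = 10^(0.8627) = 7.289.
[in] = 137 / 7.289 = 18.8 mmol/L.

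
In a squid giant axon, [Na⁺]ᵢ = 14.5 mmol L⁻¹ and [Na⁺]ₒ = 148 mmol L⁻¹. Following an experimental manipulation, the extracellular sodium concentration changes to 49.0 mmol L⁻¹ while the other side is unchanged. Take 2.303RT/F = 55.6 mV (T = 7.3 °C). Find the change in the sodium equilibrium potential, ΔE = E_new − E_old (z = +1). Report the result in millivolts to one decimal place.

-26.7 mV

E_old = (55.6/1)·log₁₀(148/14.5) = 56.09 mV
E_new = (55.6/1)·log₁₀(49.0/14.5) = 29.40 mV
ΔE = 29.40 − (56.09) = -26.69 mV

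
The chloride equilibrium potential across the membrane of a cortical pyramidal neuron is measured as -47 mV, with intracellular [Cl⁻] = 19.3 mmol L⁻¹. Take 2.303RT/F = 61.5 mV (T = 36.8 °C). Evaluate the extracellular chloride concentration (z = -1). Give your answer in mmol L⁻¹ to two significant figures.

Nernst: E = (61.5/-1) · log₁₀([out]/[in]), so log₁₀([out]/[in]) = -47.0 × -1 / 61.5 = 0.7642.
[out]/[in] = 10^(0.7642) = 5.811.
[out] = 5.811 × 19.3 = 112.1 mmol L⁻¹.

110 mmol L⁻¹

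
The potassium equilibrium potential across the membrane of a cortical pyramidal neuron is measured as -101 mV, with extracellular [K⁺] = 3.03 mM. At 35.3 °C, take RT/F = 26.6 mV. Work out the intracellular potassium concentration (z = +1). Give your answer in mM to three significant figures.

Nernst: E = (26.6/1) · ln([out]/[in]), so ln([out]/[in]) = -101.0 × 1 / 26.6 = -3.7970.
[out]/[in] = e^(-3.7970) = 0.02244.
[in] = 3.03 / 0.02244 = 135 mM.

135 mM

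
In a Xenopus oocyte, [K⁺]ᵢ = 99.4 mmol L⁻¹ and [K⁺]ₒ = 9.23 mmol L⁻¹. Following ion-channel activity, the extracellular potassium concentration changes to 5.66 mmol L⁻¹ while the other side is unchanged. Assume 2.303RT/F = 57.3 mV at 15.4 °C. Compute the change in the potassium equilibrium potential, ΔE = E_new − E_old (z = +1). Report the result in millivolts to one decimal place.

E_old = (57.3/1)·log₁₀(9.23/99.4) = -59.14 mV
E_new = (57.3/1)·log₁₀(5.66/99.4) = -71.31 mV
ΔE = -71.31 − (-59.14) = -12.17 mV

-12.2 mV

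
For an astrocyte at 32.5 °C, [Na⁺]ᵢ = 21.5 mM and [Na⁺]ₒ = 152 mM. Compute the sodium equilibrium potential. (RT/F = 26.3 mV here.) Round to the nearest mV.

51 mV

E = (26.3/z) · ln([Na⁺]_out/[Na⁺]_in) with z = +1.
= (26.3/1) · ln(152/21.5) = 26.30 · ln(7.07)
= 26.30 · (1.9558) = 51.44 mV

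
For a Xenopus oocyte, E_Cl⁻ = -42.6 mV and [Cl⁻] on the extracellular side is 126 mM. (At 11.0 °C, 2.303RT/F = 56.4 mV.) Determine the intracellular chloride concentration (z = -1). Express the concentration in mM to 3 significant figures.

22.1 mM

Nernst: E = (56.4/-1) · log₁₀([out]/[in]), so log₁₀([out]/[in]) = -42.6 × -1 / 56.4 = 0.7553.
[out]/[in] = 10^(0.7553) = 5.693.
[in] = 126 / 5.693 = 22.13 mM.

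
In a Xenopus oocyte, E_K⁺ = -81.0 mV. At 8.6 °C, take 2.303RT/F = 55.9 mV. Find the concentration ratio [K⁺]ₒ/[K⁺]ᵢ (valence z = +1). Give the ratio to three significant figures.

0.0356

log₁₀([out]/[in]) = E·z/(55.9) = -81.0 × 1 / 55.9 = -1.4490
[out]/[in] = 10^(-1.4490) = 0.03556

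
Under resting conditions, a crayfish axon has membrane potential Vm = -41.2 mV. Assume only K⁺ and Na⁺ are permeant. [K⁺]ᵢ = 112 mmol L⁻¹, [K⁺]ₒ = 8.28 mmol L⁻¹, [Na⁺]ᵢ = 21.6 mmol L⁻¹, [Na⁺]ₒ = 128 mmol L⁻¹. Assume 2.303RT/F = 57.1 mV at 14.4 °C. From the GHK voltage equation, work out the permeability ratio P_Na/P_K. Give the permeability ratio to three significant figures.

0.105

Let α = P_Na/P_K. GHK: Vm = 57.1·log₁₀[(Kₒ + α·Naₒ)/(Kᵢ + α·Naᵢ)].
10^(Vm/57.1) = 10^(-41.2/57.1) = 0.18987
So 0.18987·(Kᵢ + α·Naᵢ) = Kₒ + α·Naₒ → α = (0.18987·112.0 − 8.28) / (128.0 − 0.18987·21.6)
α = (21.27 − 8.28) / (128.0 − 4.101) = 12.99/123.9 = 0.1048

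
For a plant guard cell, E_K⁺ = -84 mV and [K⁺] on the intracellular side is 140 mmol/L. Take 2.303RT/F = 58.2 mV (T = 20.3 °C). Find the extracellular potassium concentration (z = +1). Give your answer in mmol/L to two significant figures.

Nernst: E = (58.2/1) · log₁₀([out]/[in]), so log₁₀([out]/[in]) = -84.0 × 1 / 58.2 = -1.4433.
[out]/[in] = 10^(-1.4433) = 0.03603.
[out] = 0.03603 × 140 = 5.045 mmol/L.

5.0 mmol/L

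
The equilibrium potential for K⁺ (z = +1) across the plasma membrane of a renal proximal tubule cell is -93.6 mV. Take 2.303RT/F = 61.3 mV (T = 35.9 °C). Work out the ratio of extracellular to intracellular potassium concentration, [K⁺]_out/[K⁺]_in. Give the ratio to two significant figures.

0.030

log₁₀([out]/[in]) = E·z/(61.3) = -93.6 × 1 / 61.3 = -1.5269
[out]/[in] = 10^(-1.5269) = 0.02972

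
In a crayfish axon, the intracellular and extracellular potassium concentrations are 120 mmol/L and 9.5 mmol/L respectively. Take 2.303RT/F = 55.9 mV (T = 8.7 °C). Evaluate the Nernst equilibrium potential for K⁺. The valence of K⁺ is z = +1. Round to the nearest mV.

E = (55.9/z) · log₁₀([K⁺]_out/[K⁺]_in) with z = +1.
= (55.9/1) · log₁₀(9.5/120) = 55.90 · log₁₀(0.07917)
= 55.90 · (-1.1015) = -61.57 mV

-62 mV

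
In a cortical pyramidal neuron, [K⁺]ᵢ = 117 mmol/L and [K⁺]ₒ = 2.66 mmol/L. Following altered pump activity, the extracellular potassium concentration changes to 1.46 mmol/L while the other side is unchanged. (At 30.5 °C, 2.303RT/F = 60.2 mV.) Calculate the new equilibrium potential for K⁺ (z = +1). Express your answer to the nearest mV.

After the shift: [K⁺]_out = 1.46, [K⁺]_in = 117 mmol/L.
E_new = (60.2/1)·log₁₀(1.46/117) = 60.20 · (-1.9038) = -114.61 mV

-115 mV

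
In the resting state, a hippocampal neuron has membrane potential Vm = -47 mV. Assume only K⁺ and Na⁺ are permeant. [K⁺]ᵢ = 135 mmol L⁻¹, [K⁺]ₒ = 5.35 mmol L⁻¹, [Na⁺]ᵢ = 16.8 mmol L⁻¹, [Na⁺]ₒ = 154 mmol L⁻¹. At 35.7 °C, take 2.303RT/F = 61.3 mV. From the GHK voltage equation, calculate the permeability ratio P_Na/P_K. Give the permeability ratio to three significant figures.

Let α = P_Na/P_K. GHK: Vm = 61.3·log₁₀[(Kₒ + α·Naₒ)/(Kᵢ + α·Naᵢ)].
10^(Vm/61.3) = 10^(-47.0/61.3) = 0.17111
So 0.17111·(Kᵢ + α·Naᵢ) = Kₒ + α·Naₒ → α = (0.17111·135.0 − 5.35) / (154.0 − 0.17111·16.8)
α = (23.1 − 5.35) / (154.0 − 2.875) = 17.75/151.1 = 0.1175

0.117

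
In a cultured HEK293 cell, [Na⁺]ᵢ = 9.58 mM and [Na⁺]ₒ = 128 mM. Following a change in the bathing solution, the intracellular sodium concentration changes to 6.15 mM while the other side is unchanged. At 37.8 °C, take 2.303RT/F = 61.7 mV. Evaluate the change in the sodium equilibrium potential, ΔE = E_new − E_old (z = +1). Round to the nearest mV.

12 mV

E_old = (61.7/1)·log₁₀(128/9.58) = 69.46 mV
E_new = (61.7/1)·log₁₀(128/6.15) = 81.34 mV
ΔE = 81.34 − (69.46) = 11.88 mV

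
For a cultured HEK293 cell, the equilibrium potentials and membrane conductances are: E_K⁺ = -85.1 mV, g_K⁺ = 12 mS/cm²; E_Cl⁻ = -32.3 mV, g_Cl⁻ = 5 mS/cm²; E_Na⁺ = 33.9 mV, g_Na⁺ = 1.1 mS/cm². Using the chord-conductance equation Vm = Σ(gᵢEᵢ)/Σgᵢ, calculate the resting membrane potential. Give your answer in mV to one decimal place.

Σ gᵢEᵢ = 12·(-85.1) + 5·(-32.3) + 1.1·(33.9) = -1145.41
Σ gᵢ = 12 + 5 + 1.1 = 18.1
Vm = -1145.41 / 18.1 = -63.28 mV

-63.3 mV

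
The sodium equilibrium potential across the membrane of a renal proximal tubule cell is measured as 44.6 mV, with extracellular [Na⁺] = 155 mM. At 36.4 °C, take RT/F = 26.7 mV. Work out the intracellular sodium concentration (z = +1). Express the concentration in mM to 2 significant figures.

Nernst: E = (26.7/1) · ln([out]/[in]), so ln([out]/[in]) = 44.6 × 1 / 26.7 = 1.6704.
[out]/[in] = e^(1.6704) = 5.314.
[in] = 155 / 5.314 = 29.17 mM.

29 mM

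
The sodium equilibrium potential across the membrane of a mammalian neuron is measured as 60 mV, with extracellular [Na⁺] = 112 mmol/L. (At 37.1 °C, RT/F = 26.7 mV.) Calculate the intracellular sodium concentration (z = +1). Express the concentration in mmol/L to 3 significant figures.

11.8 mmol/L

Nernst: E = (26.7/1) · ln([out]/[in]), so ln([out]/[in]) = 60.0 × 1 / 26.7 = 2.2472.
[out]/[in] = e^(2.2472) = 9.461.
[in] = 112 / 9.461 = 11.84 mmol/L.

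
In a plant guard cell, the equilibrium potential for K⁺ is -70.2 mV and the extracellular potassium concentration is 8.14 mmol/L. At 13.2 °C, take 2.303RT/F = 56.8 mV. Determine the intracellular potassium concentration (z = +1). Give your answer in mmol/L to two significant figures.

Nernst: E = (56.8/1) · log₁₀([out]/[in]), so log₁₀([out]/[in]) = -70.2 × 1 / 56.8 = -1.2359.
[out]/[in] = 10^(-1.2359) = 0.05809.
[in] = 8.14 / 0.05809 = 140.1 mmol/L.

140 mmol/L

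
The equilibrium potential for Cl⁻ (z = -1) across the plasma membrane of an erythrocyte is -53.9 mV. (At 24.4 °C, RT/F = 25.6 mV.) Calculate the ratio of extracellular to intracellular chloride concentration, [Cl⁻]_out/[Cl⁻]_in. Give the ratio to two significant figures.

8.2

ln([out]/[in]) = E·z/(25.6) = -53.9 × -1 / 25.6 = 2.1055
[out]/[in] = e^(2.1055) = 8.211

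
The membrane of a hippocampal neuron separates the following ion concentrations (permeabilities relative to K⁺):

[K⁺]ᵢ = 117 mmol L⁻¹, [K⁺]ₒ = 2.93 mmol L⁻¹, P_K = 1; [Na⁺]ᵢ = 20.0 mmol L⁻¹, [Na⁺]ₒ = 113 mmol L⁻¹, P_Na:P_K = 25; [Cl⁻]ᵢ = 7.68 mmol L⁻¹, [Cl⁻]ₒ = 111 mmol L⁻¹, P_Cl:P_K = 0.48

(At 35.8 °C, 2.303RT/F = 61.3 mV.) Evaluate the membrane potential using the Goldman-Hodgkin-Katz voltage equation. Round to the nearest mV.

38 mV

Vm = 61.3 · log₁₀[(Σ P·[cation]ₒ + Σ P·[anion]ᵢ) / (Σ P·[cation]ᵢ + Σ P·[anion]ₒ)]
Numerator = 1×2.93 + 25×113 + 0.48×7.68 = 2832
Denominator = 1×117 + 25×20.0 + 0.48×111 = 670.3
Vm = 61.3 · log₁₀(4.2245) = 61.3 × (0.6258) = 38.36 mV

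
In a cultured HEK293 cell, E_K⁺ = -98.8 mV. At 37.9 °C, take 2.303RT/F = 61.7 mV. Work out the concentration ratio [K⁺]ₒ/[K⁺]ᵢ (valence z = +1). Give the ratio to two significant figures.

0.025

log₁₀([out]/[in]) = E·z/(61.7) = -98.8 × 1 / 61.7 = -1.6013
[out]/[in] = 10^(-1.6013) = 0.02504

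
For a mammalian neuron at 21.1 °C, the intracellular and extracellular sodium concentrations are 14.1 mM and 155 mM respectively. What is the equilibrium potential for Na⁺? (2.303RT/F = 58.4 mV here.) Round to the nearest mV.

E = (58.4/z) · log₁₀([Na⁺]_out/[Na⁺]_in) with z = +1.
= (58.4/1) · log₁₀(155/14.1) = 58.40 · log₁₀(10.99)
= 58.40 · (1.0411) = 60.80 mV

61 mV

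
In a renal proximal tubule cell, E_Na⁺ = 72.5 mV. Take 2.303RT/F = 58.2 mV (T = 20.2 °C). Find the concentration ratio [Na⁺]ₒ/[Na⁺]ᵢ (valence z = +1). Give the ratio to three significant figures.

log₁₀([out]/[in]) = E·z/(58.2) = 72.5 × 1 / 58.2 = 1.2457
[out]/[in] = 10^(1.2457) = 17.61

17.6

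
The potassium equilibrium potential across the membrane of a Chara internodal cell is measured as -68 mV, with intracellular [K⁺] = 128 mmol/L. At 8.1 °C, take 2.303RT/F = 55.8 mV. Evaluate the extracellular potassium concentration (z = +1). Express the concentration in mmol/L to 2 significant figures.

7.7 mmol/L

Nernst: E = (55.8/1) · log₁₀([out]/[in]), so log₁₀([out]/[in]) = -68.0 × 1 / 55.8 = -1.2186.
[out]/[in] = 10^(-1.2186) = 0.06045.
[out] = 0.06045 × 128 = 7.737 mmol/L.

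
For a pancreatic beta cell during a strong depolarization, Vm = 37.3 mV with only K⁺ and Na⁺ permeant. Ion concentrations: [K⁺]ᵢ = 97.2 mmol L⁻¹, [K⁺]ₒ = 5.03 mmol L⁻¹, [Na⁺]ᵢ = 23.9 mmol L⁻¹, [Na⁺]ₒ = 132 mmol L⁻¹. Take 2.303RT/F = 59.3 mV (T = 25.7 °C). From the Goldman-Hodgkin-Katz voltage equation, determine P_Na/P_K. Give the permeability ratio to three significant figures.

13.5

Let α = P_Na/P_K. GHK: Vm = 59.3·log₁₀[(Kₒ + α·Naₒ)/(Kᵢ + α·Naᵢ)].
10^(Vm/59.3) = 10^(37.3/59.3) = 4.256
So 4.256·(Kᵢ + α·Naᵢ) = Kₒ + α·Naₒ → α = (4.256·97.2 − 5.03) / (132.0 − 4.256·23.9)
α = (413.7 − 5.03) / (132.0 − 101.7) = 408.7/30.28 = 13.5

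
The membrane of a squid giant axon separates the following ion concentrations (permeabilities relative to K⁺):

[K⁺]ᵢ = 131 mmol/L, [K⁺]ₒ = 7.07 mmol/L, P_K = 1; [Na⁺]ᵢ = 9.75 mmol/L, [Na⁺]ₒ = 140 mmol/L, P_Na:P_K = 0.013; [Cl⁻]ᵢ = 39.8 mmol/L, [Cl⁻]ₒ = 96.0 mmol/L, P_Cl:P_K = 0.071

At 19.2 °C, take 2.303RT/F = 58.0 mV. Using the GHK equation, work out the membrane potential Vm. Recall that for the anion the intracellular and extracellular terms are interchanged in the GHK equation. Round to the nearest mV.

-62 mV

Vm = 58.0 · log₁₀[(Σ P·[cation]ₒ + Σ P·[anion]ᵢ) / (Σ P·[cation]ᵢ + Σ P·[anion]ₒ)]
Numerator = 1×7.07 + 0.013×140 + 0.071×39.8 = 11.72
Denominator = 1×131 + 0.013×9.75 + 0.071×96.0 = 137.9
Vm = 58.0 · log₁₀(0.084932) = 58.0 × (-1.0709) = -62.11 mV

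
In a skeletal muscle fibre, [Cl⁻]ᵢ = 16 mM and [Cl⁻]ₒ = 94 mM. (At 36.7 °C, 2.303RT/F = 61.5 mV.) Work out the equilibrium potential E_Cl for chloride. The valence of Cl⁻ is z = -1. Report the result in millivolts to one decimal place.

-47.3 mV

E = (61.5/z) · log₁₀([Cl⁻]_out/[Cl⁻]_in) with z = -1.
For an anion, dividing by z = -1 reverses the sign.
= (61.5/-1) · log₁₀(94/16) = -61.50 · log₁₀(5.875)
= -61.50 · (0.7690) = -47.29 mV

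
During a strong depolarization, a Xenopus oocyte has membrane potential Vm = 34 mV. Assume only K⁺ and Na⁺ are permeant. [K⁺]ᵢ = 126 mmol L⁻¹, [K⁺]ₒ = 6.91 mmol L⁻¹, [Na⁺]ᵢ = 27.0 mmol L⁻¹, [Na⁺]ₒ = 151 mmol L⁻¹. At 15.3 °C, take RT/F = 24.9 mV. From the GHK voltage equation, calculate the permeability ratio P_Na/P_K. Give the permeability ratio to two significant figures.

11

Let α = P_Na/P_K. GHK: Vm = 24.9·ln[(Kₒ + α·Naₒ)/(Kᵢ + α·Naᵢ)].
e^(Vm/24.9) = e^(34.0/24.9) = 3.9175
So 3.9175·(Kᵢ + α·Naᵢ) = Kₒ + α·Naₒ → α = (3.9175·126.0 − 6.91) / (151.0 − 3.9175·27.0)
α = (493.6 − 6.91) / (151.0 − 105.8) = 486.7/45.23 = 10.76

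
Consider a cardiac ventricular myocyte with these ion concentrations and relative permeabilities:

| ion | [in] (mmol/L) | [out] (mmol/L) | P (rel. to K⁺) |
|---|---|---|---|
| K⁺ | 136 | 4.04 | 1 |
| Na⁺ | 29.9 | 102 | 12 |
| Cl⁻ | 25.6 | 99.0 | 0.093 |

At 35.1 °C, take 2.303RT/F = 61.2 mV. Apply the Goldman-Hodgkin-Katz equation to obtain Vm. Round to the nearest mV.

24 mV

Vm = 61.2 · log₁₀[(Σ P·[cation]ₒ + Σ P·[anion]ᵢ) / (Σ P·[cation]ᵢ + Σ P·[anion]ₒ)]
Numerator = 1×4.04 + 12×102 + 0.093×25.6 = 1230
Denominator = 1×136 + 12×29.9 + 0.093×99.0 = 504
Vm = 61.2 · log₁₀(2.4413) = 61.2 × (0.3876) = 23.72 mV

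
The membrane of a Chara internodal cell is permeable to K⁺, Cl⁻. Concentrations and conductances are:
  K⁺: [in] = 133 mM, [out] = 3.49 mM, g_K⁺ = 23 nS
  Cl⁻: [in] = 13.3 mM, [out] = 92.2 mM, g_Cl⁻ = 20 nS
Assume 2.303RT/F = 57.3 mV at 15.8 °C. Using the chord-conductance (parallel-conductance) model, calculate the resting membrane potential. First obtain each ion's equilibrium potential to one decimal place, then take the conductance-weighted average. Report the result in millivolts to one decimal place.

-70.9 mV

E_K⁺ = (57.3/1)·log₁₀(3.49/133) = -90.6 mV
E_Cl⁻ = (57.3/-1)·log₁₀(92.2/13.3) = -48.2 mV
Vm = (Σ gᵢEᵢ)/(Σ gᵢ) = (23·-90.6 + 20·-48.2) / (23 + 20)
= -3047.80 / 43 = -70.88 mV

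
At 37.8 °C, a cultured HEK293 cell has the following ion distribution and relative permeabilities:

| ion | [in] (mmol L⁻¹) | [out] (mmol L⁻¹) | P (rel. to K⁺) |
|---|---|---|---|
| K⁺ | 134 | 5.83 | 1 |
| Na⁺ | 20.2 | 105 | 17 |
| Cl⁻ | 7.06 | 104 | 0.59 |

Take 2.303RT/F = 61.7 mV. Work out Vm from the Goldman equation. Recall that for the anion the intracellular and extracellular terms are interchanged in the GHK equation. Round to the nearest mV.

32 mV

Vm = 61.7 · log₁₀[(Σ P·[cation]ₒ + Σ P·[anion]ᵢ) / (Σ P·[cation]ᵢ + Σ P·[anion]ₒ)]
Numerator = 1×5.83 + 17×105 + 0.59×7.06 = 1795
Denominator = 1×134 + 17×20.2 + 0.59×104 = 538.8
Vm = 61.7 · log₁₀(3.3317) = 61.7 × (0.5227) = 32.25 mV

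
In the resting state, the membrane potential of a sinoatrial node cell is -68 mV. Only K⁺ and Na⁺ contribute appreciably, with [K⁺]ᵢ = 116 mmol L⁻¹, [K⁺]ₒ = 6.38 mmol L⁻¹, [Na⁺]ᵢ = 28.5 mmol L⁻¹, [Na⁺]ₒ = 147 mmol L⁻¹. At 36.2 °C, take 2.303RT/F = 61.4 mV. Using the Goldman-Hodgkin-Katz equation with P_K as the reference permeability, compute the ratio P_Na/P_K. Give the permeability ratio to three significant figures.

0.0185

Let α = P_Na/P_K. GHK: Vm = 61.4·log₁₀[(Kₒ + α·Naₒ)/(Kᵢ + α·Naᵢ)].
10^(Vm/61.4) = 10^(-68.0/61.4) = 0.078074
So 0.078074·(Kᵢ + α·Naᵢ) = Kₒ + α·Naₒ → α = (0.078074·116.0 − 6.38) / (147.0 − 0.078074·28.5)
α = (9.057 − 6.38) / (147.0 − 2.225) = 2.677/144.8 = 0.01849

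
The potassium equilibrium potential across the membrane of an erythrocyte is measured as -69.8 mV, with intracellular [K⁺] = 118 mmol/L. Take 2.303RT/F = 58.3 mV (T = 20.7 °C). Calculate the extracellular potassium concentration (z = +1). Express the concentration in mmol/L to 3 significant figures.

Nernst: E = (58.3/1) · log₁₀([out]/[in]), so log₁₀([out]/[in]) = -69.8 × 1 / 58.3 = -1.1973.
[out]/[in] = 10^(-1.1973) = 0.0635.
[out] = 0.0635 × 118 = 7.492 mmol/L.

7.49 mmol/L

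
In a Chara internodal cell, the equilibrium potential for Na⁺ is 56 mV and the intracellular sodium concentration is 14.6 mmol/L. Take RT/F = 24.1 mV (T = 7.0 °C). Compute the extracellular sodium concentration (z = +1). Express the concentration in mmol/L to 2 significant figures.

150 mmol/L

Nernst: E = (24.1/1) · ln([out]/[in]), so ln([out]/[in]) = 56.0 × 1 / 24.1 = 2.3237.
[out]/[in] = e^(2.3237) = 10.21.
[out] = 10.21 × 14.6 = 149.1 mmol/L.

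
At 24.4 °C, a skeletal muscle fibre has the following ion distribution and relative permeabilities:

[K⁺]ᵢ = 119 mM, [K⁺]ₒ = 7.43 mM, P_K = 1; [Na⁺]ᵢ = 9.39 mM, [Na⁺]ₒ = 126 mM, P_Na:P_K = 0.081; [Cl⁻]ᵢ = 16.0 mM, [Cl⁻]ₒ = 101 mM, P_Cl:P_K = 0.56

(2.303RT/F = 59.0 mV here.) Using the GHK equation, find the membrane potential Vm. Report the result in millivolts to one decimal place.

Vm = 59.0 · log₁₀[(Σ P·[cation]ₒ + Σ P·[anion]ᵢ) / (Σ P·[cation]ᵢ + Σ P·[anion]ₒ)]
Numerator = 1×7.43 + 0.081×126 + 0.56×16.0 = 26.6
Denominator = 1×119 + 0.081×9.39 + 0.56×101 = 176.3
Vm = 59.0 · log₁₀(0.15084) = 59.0 × (-0.8215) = -48.47 mV

-48.5 mV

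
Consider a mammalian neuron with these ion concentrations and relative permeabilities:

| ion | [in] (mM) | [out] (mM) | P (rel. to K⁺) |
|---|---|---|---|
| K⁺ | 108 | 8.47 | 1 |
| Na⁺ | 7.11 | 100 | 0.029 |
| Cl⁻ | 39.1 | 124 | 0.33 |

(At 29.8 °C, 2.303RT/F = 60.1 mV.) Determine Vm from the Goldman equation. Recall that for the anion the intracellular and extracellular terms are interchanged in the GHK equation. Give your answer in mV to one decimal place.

-47.4 mV

Vm = 60.1 · log₁₀[(Σ P·[cation]ₒ + Σ P·[anion]ᵢ) / (Σ P·[cation]ᵢ + Σ P·[anion]ₒ)]
Numerator = 1×8.47 + 0.029×100 + 0.33×39.1 = 24.27
Denominator = 1×108 + 0.029×7.11 + 0.33×124 = 149.1
Vm = 60.1 · log₁₀(0.16277) = 60.1 × (-0.7884) = -47.38 mV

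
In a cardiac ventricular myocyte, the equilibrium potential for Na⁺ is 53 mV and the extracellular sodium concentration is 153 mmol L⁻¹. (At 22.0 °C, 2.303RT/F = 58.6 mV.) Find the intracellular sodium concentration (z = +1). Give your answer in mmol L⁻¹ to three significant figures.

Nernst: E = (58.6/1) · log₁₀([out]/[in]), so log₁₀([out]/[in]) = 53.0 × 1 / 58.6 = 0.9044.
[out]/[in] = 10^(0.9044) = 8.025.
[in] = 153 / 8.025 = 19.07 mmol L⁻¹.

19.1 mmol L⁻¹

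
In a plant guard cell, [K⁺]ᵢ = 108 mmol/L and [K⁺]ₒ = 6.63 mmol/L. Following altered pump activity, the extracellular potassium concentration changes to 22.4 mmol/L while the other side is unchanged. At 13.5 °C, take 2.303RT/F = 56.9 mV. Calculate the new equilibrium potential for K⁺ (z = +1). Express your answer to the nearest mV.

After the shift: [K⁺]_out = 22.4, [K⁺]_in = 108 mmol/L.
E_new = (56.9/1)·log₁₀(22.4/108) = 56.90 · (-0.6832) = -38.87 mV

-39 mV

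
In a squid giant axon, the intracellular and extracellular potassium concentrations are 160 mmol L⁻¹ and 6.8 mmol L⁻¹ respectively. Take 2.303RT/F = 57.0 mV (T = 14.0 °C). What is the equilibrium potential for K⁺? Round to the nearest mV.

-78 mV

E = (57.0/z) · log₁₀([K⁺]_out/[K⁺]_in) with z = +1.
= (57.0/1) · log₁₀(6.8/160) = 57.00 · log₁₀(0.0425)
= 57.00 · (-1.3716) = -78.18 mV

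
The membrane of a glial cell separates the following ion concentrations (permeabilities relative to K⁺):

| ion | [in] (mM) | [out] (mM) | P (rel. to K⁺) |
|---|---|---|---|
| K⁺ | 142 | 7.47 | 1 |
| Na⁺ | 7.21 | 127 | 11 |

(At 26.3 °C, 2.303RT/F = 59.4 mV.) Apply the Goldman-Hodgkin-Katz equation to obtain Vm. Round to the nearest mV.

48 mV

Vm = 59.4 · log₁₀[(Σ P·[cation]ₒ + Σ P·[anion]ᵢ) / (Σ P·[cation]ᵢ + Σ P·[anion]ₒ)]
Numerator = 1×7.47 + 11×127 = 1404
Denominator = 1×142 + 11×7.21 = 221.3
Vm = 59.4 · log₁₀(6.3462) = 59.4 × (0.8025) = 47.67 mV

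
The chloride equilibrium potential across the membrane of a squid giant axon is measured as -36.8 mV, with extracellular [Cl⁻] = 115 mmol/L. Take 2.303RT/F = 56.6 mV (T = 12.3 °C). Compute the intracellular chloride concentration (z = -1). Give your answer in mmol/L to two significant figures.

26 mmol/L

Nernst: E = (56.6/-1) · log₁₀([out]/[in]), so log₁₀([out]/[in]) = -36.8 × -1 / 56.6 = 0.6502.
[out]/[in] = 10^(0.6502) = 4.469.
[in] = 115 / 4.469 = 25.73 mmol/L.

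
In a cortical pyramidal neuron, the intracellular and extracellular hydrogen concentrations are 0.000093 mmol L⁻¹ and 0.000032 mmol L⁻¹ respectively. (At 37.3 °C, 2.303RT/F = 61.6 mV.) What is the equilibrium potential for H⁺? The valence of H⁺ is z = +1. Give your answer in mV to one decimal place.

-28.5 mV

E = (61.6/z) · log₁₀([H⁺]_out/[H⁺]_in) with z = +1.
= (61.6/1) · log₁₀(0.000032/0.000093) = 61.60 · log₁₀(0.3441)
= 61.60 · (-0.4633) = -28.54 mV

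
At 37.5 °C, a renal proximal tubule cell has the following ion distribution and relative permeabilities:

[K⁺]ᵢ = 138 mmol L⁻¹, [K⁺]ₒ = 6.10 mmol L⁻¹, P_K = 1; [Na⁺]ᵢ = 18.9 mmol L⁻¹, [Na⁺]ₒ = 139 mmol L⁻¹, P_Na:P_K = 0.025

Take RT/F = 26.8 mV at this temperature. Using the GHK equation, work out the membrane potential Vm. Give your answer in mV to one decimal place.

-71.6 mV

Vm = 26.8 · ln[(Σ P·[cation]ₒ + Σ P·[anion]ᵢ) / (Σ P·[cation]ᵢ + Σ P·[anion]ₒ)]
Numerator = 1×6.10 + 0.025×139 = 9.575
Denominator = 1×138 + 0.025×18.9 = 138.5
Vm = 26.8 · ln(0.069147) = 26.8 × (-2.6715) = -71.60 mV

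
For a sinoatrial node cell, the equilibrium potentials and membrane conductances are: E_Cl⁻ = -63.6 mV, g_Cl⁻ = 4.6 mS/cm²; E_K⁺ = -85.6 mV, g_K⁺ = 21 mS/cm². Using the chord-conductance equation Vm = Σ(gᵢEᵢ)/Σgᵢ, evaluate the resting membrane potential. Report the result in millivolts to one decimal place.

-81.6 mV

Σ gᵢEᵢ = 4.6·(-63.6) + 21·(-85.6) = -2090.16
Σ gᵢ = 4.6 + 21 = 25.6
Vm = -2090.16 / 25.6 = -81.65 mV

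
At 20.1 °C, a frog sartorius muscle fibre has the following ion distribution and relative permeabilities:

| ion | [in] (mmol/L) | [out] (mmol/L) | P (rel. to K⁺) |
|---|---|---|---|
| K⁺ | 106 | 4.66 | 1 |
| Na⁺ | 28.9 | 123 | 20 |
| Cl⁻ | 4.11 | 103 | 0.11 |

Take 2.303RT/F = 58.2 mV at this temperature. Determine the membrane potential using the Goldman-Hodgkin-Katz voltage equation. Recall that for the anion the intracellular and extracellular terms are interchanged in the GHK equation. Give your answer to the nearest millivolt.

32 mV

Vm = 58.2 · log₁₀[(Σ P·[cation]ₒ + Σ P·[anion]ᵢ) / (Σ P·[cation]ᵢ + Σ P·[anion]ₒ)]
Numerator = 1×4.66 + 20×123 + 0.11×4.11 = 2465
Denominator = 1×106 + 20×28.9 + 0.11×103 = 695.3
Vm = 58.2 · log₁₀(3.5452) = 58.2 × (0.5496) = 31.99 mV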